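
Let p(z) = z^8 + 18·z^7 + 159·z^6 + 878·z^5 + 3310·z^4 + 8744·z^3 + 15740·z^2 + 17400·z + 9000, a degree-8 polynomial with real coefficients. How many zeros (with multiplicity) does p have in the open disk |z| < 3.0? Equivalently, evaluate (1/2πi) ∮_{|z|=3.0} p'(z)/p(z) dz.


The zeros of p are: (-3 + 1i), (-3 - 1i), (-3 + 3i), (-3 - 3i), (-2 + 1i), (-2 - 1i), (-1 + 3i), (-1 - 3i).
Their magnitudes are: 3.162, 3.162, 4.243, 4.243, 2.236, 2.236, 3.162, 3.162.
Zeros with |z| < R = 3.0: (-2 + 1i), (-2 - 1i).
Count = 2.
By the argument principle, (1/2πi) ∮_{|z|=R} p'(z)/p(z) dz equals exactly this count.

Number of zeros inside |z| < 3.0: 2.


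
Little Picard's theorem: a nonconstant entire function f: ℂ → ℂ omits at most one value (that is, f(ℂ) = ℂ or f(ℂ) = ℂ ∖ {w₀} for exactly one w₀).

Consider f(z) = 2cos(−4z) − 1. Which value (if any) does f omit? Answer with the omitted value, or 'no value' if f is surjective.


Little Picard bounds the complement of f(ℂ) to at most one point.
cos is entire and surjective onto ℂ: for every w ∈ ℂ, cos(ζ) = w has a solution ζ ∈ ℂ (e.g., via the complex inverse arccos). With ζ = −4z this gives z = ζ/(-4). Then 2·cos(−4z) takes every value in 2·ℂ = ℂ, and adding -1 is a bijection of ℂ. So f is surjective and omits no value. (Note: only on the real line is cos bounded by [−1, 1].)

Omitted value: no value.


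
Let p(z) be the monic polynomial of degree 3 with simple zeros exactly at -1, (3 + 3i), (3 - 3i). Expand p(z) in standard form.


The polynomial is p(z) = ∏_{α ∈ S} (z − α), where S = {-1, (3 + 3i), (3 - 3i)}.
Expanding the product yields: p(z) = z^3 -5·z^2 + 12·z + 18.
Note conjugate pairs combine to real quadratics: (z − (3+3i))(z − (3−3i)) = z² − 6z + 18.
The resulting polynomial has degree 3 and real coefficients as required.

p(z) = z^3 -5·z^2 + 12·z + 18.


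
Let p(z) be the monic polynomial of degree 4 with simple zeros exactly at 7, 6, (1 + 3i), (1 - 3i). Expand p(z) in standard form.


The polynomial is p(z) = ∏_{α ∈ S} (z − α), where S = {7, 6, (1 + 3i), (1 - 3i)}.
Expanding the product yields: p(z) = z^4 -15·z^3 + 78·z^2 -214·z + 420.
Note conjugate pairs combine to real quadratics: (z − (1+3i))(z − (1−3i)) = z² − 2z + 10.
The resulting polynomial has degree 4 and real coefficients as required.

p(z) = z^4 -15·z^3 + 78·z^2 -214·z + 420.


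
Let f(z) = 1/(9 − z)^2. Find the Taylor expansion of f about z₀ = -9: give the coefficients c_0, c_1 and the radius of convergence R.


Let w = z − z₀, so z = z₀ + w.
Then 9 − z = 9 − (z₀ + w) = (9 − z₀) − w = 18 − w.
f(z) = 1/(18 − w)^2 = (1/(18)^2) · (1 − w/(18))^{−2}.
By the binomial series (1−u)^{−2} = Σ_{n≥0} C(n+1, 1) u^n for |u|<1, with u = w/(18):
  c_n = C(n+1, 1) / (18)^(n+2).
  c_0 = 1/(18)^2 = 1/324.
  c_1 = 2/(18)^3 = 1/2916.
The series is valid for |w/d| < 1, i.e. |z − z₀| < |d|.
Radius of convergence: R = |9 − z₀| = |18| = 18 (distance from z₀ to the singularity z = 9).

c_0 = 1/324, c_1 = 1/2916; R = 18.


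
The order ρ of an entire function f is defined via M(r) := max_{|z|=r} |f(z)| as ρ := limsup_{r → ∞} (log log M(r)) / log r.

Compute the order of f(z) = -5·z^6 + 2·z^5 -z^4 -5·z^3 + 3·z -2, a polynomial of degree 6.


|f(z)| ≤ Σ|c_k|·r^k = O(r^6) as r → ∞. Polynomial growth is O(e^{r^ε}) for every ε > 0 (since r^6/e^{r^ε} → 0), so ρ ≤ ε for all ε > 0, i.e. ρ = 0. Every nonconstant polynomial has order 0.
Therefore ρ = 0.

Order ρ = 0.


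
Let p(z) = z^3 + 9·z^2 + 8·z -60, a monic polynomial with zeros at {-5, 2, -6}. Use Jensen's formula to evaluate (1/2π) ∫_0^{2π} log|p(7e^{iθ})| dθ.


Zeros: -6, -5, 2; r = 7.
Inside |z| < r: -6, -5, 2. Outside (|z| ≥ r): ∅.
p(0) = -60, so log|p(0)| = log(60) = 4.0943.
Apply Jensen: I(r) = log|p(0)| + Σ_k log(r/|z_k|), summed over zeros inside |z| < r.
  log(r/|z_k|) for z_k = -5: log(7/5) = 0.3365
  log(r/|z_k|) for z_k = 2: log(7/2) = 1.2528
  log(r/|z_k|) for z_k = -6: log(7/6) = 0.1542
Sum over inside zeros: 1.7434.
I(r) = log|p(0)| + (inside sum) = 4.0943 + 1.7434 = 5.8377.
Closed form (all zeros inside, monic): I(r) = n·log(r) = 3·log(7) = 5.8377. ✓

I(r) ≈ 5.8377.


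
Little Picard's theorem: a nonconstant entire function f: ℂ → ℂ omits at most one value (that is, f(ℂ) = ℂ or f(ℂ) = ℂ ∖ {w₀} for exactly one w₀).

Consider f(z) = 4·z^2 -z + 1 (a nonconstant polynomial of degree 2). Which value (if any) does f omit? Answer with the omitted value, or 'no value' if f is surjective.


Little Picard bounds the complement of f(ℂ) to at most one point.
For every w ∈ ℂ, the equation p(z) − w = 0 is a nonconstant polynomial in z and hence has at least one root by the fundamental theorem of algebra. So p is surjective onto ℂ, omitting no value.

Omitted value: no value.


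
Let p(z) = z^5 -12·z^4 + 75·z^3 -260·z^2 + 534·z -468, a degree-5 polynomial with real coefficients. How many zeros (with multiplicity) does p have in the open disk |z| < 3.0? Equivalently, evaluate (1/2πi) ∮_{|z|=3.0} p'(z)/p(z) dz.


The zeros of p are: (2 + 3i), (2 - 3i), (3 + 3i), (3 - 3i), 2.
Their magnitudes are: 3.606, 3.606, 4.243, 4.243, 2.
Zeros with |z| < R = 3.0: 2.
Count = 1.
By the argument principle, (1/2πi) ∮_{|z|=R} p'(z)/p(z) dz equals exactly this count.

Number of zeros inside |z| < 3.0: 1.


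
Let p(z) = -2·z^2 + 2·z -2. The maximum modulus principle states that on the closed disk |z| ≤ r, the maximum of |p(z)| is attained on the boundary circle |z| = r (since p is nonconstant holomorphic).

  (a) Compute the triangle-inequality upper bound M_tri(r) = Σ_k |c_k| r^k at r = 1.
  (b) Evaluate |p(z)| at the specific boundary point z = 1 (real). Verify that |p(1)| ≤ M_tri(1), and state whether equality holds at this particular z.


Coefficients: c_0 = -2, c_1 = 2, c_2 = -2. Radius r = 1.
Part (a). Triangle bound: M_tri(r) = Σ_k |c_k| r^k
  = |-2|·1^0 + |2|·1^1 + |-2|·1^2
  = 2 + 2 + 2 = 6.
This bounds M(r) := max_{|z|=r} |p(z)| from above; equality holds iff all terms c_k z^k can be made to align in phase at a single z on |z|=r.
Part (b). At z = 1 (real, on the circle |z| = r):
  p(1) = (-2)·1^0 + (2)·1^1 + (-2)·1^2 = -2.
  |p(1)| = 2.
Check: |p(1)| = 2 ≤ 6 = M_tri(1). ✓ Equality does not hold at z = 1 (the coefficients have mixed signs, so the terms do not all align in phase there).

M_tri(1) = 6; |p(1)| = 2; equality at z=1: no.


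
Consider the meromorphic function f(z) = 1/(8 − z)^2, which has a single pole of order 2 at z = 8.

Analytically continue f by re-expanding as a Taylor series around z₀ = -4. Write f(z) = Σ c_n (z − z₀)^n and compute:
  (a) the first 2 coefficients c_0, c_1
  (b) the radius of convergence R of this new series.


Let w = z − z₀, so z = z₀ + w.
Then 8 − z = 8 − (z₀ + w) = (8 − z₀) − w = 12 − w.
f(z) = 1/(12 − w)^2 = (1/(12)^2) · (1 − w/(12))^{−2}.
By the binomial series (1−u)^{−2} = Σ_{n≥0} C(n+1, 1) u^n for |u|<1, with u = w/(12):
  c_n = C(n+1, 1) / (12)^(n+2).
  c_0 = 1/(12)^2 = 1/144.
  c_1 = 2/(12)^3 = 1/864.
The series is valid for |w/d| < 1, i.e. |z − z₀| < |d|.
Radius of convergence: R = |8 − z₀| = |12| = 12 (distance from z₀ to the singularity z = 8).

c_0 = 1/144, c_1 = 1/864; R = 12.


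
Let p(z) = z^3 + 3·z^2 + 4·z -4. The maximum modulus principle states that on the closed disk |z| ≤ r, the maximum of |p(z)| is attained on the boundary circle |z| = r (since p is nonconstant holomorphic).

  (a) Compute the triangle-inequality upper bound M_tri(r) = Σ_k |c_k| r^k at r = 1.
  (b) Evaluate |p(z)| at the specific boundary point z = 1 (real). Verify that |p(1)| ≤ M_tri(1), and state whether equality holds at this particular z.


Coefficients: c_0 = -4, c_1 = 4, c_2 = 3, c_3 = 1. Radius r = 1.
Part (a). Triangle bound: M_tri(r) = Σ_k |c_k| r^k
  = |-4|·1^0 + |4|·1^1 + |3|·1^2 + |1|·1^3
  = 4 + 4 + 3 + 1 = 12.
This bounds M(r) := max_{|z|=r} |p(z)| from above; equality holds iff all terms c_k z^k can be made to align in phase at a single z on |z|=r.
Part (b). At z = 1 (real, on the circle |z| = r):
  p(1) = (-4)·1^0 + (4)·1^1 + (3)·1^2 + (1)·1^3 = 4.
  |p(1)| = 4.
Check: |p(1)| = 4 ≤ 12 = M_tri(1). ✓ Equality does not hold at z = 1 (the coefficients have mixed signs, so the terms do not all align in phase there).

M_tri(1) = 12; |p(1)| = 4; equality at z=1: no.


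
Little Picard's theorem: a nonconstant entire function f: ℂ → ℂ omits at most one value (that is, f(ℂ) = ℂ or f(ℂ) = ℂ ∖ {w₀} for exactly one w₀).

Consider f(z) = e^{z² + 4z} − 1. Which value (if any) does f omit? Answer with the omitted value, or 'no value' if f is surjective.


Little Picard bounds the complement of f(ℂ) to at most one point.
The exponent g(z) = z² + 4z is a nonconstant polynomial, hence surjective onto ℂ. So e^{g(z)} takes every value in {e^w : w ∈ ℂ} = ℂ ∖ {0}. Adding -1 shifts the range to ℂ ∖ {-1}. f omits exactly -1.

Omitted value: -1.


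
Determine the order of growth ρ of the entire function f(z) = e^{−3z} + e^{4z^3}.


Each summand is entire of order 1 and 3 respectively (as in the single-exponential case). The order of a sum is at most the max of the orders, so ρ ≤ 3. For the lower bound: on |z|=r choose arg z so that 4z^3 is real positive; then |e^{4z^3}| = e^{4r^3} while |e^{-3z}| ≤ e^{3r^1} = o(e^{4r^3}). So |f| ≥ e^{4r^3}(1 − o(1)) and ρ ≥ 3. Hence ρ = max(1, 3) = 3.
Therefore ρ = 3.

Order ρ = 3.


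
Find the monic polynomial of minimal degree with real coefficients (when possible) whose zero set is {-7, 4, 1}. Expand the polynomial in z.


The polynomial is p(z) = ∏_{α ∈ S} (z − α), where S = {-7, 4, 1}.
Expanding the product yields: p(z) = z^3 + 2·z^2 -31·z + 28.
The resulting polynomial has degree 3 and real coefficients as required.

p(z) = z^3 + 2·z^2 -31·z + 28.


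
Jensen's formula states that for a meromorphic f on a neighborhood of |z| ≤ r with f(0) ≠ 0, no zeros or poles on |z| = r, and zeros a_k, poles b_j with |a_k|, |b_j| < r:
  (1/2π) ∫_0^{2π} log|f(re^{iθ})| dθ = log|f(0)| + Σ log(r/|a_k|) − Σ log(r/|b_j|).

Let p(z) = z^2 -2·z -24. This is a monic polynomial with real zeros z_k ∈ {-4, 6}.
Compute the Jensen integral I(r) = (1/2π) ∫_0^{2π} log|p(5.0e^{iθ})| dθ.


Zeros: -4, 6; r = 5.0.
Inside |z| < r: -4. Outside (|z| ≥ r): 6.
p(0) = -24, so log|p(0)| = log(24) = 3.1781.
Apply Jensen: I(r) = log|p(0)| + Σ_k log(r/|z_k|), summed over zeros inside |z| < r.
  log(r/|z_k|) for z_k = -4: log(5.0/4) = 0.2231
  Outside zeros (6) contribute nothing to the Jensen sum.
Sum over inside zeros: 0.2231.
I(r) = log|p(0)| + (inside sum) = 3.1781 + 0.2231 = 3.4012.
Note: since some zeros are outside |z| ≤ r, the simplified n·log(r) form does NOT apply — only the inside zeros contribute.

I(r) ≈ 3.4012.


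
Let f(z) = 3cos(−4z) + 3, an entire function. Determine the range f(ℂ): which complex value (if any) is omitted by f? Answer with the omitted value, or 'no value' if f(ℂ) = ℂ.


Little Picard bounds the complement of f(ℂ) to at most one point.
cos is entire and surjective onto ℂ: for every w ∈ ℂ, cos(ζ) = w has a solution ζ ∈ ℂ (e.g., via the complex inverse arccos). With ζ = −4z this gives z = ζ/(-4). Then 3·cos(−4z) takes every value in 3·ℂ = ℂ, and adding 3 is a bijection of ℂ. So f is surjective and omits no value. (Note: only on the real line is cos bounded by [−1, 1].)

Omitted value: no value.


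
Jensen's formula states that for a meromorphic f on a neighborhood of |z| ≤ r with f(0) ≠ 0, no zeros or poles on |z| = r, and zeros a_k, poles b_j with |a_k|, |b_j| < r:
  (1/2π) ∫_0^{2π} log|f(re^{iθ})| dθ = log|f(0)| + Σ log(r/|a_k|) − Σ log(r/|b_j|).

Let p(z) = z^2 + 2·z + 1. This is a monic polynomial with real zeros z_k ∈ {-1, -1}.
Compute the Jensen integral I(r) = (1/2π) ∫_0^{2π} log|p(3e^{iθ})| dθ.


Zeros: -1, -1; r = 3.
Inside |z| < r: -1, -1. Outside (|z| ≥ r): ∅.
p(0) = 1, so log|p(0)| = log(1) = 0.0000.
Apply Jensen: I(r) = log|p(0)| + Σ_k log(r/|z_k|), summed over zeros inside |z| < r.
  log(r/|z_k|) for z_k = -1: log(3/1) = 1.0986
  log(r/|z_k|) for z_k = -1: log(3/1) = 1.0986
Sum over inside zeros: 2.1972.
I(r) = log|p(0)| + (inside sum) = 0.0000 + 2.1972 = 2.1972.
Closed form (all zeros inside, monic): I(r) = n·log(r) = 2·log(3) = 2.1972. ✓

I(r) ≈ 2.1972.


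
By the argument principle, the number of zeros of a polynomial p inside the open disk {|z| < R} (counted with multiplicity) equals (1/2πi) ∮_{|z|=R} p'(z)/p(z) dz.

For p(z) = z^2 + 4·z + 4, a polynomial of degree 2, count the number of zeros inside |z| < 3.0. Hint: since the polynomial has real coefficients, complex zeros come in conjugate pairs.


The zeros of p are: -2, -2.
Their magnitudes are: 2, 2.
Zeros with |z| < R = 3.0: -2, -2.
Count = 2.
By the argument principle, (1/2πi) ∮_{|z|=R} p'(z)/p(z) dz equals exactly this count.

Number of zeros inside |z| < 3.0: 2.


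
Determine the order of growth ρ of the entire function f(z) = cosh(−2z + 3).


cosh(w) is a linear combination of e^{iw} and e^{−iw} (or e^w, e^{−w} in the hyperbolic case), so |cosh(w)| ≤ e^{|w|}. With w = −2z + 3, |w| ≤ 2|z| + 3 = 2r + 3 on |z| = r, giving M(r) ≤ e^{2r + 3}, so ρ ≤ 1. On a suitable ray (z = it for sin/cos; z = t for sinh/cosh, t real → ∞), |cosh(−2z + 3)| grows like e^{2|t|}/2, so ρ ≥ 1. Hence ρ = 1.
Therefore ρ = 1.

Order ρ = 1.


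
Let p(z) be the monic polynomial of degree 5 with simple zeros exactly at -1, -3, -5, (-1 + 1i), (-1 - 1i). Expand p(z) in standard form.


The polynomial is p(z) = ∏_{α ∈ S} (z − α), where S = {-1, -3, -5, (-1 + 1i), (-1 - 1i)}.
Expanding the product yields: p(z) = z^5 + 11·z^4 + 43·z^3 + 79·z^2 + 76·z + 30.
Note conjugate pairs combine to real quadratics: (z − (-1+1i))(z − (-1−1i)) = z² + 2z + 2.
The resulting polynomial has degree 5 and real coefficients as required.

p(z) = z^5 + 11·z^4 + 43·z^3 + 79·z^2 + 76·z + 30.


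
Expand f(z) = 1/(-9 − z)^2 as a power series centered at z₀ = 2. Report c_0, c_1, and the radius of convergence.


Let w = z − z₀, so z = z₀ + w.
Then -9 − z = -9 − (z₀ + w) = (-9 − z₀) − w = -11 − w.
f(z) = 1/(-11 − w)^2 = (1/(-11)^2) · (1 − w/(-11))^{−2}.
By the binomial series (1−u)^{−2} = Σ_{n≥0} C(n+1, 1) u^n for |u|<1, with u = w/(-11):
  c_n = C(n+1, 1) / (-11)^(n+2).
  c_0 = 1/(-11)^2 = 1/121.
  c_1 = 2/(-11)^3 = -2/1331.
The series is valid for |w/d| < 1, i.e. |z − z₀| < |d|.
Radius of convergence: R = |-9 − z₀| = |-11| = 11 (distance from z₀ to the singularity z = -9).

c_0 = 1/121, c_1 = -2/1331; R = 11.


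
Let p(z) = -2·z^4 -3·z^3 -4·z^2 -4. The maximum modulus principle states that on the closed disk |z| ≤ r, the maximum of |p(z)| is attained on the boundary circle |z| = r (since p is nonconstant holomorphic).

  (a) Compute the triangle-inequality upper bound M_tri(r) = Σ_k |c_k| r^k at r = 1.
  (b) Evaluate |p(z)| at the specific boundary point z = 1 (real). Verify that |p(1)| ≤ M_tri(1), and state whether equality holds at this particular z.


Coefficients: c_0 = -4, c_1 = 0, c_2 = -4, c_3 = -3, c_4 = -2. Radius r = 1.
Part (a). Triangle bound: M_tri(r) = Σ_k |c_k| r^k
  = |-4|·1^0 + |0|·1^1 + |-4|·1^2 + |-3|·1^3 + |-2|·1^4
  = 4 + 0 + 4 + 3 + 2 = 13.
This bounds M(r) := max_{|z|=r} |p(z)| from above; equality holds iff all terms c_k z^k can be made to align in phase at a single z on |z|=r.
Part (b). At z = 1 (real, on the circle |z| = r):
  p(1) = (-4)·1^0 + (0)·1^1 + (-4)·1^2 + (-3)·1^3 + (-2)·1^4 = -13.
  |p(1)| = 13.
Since all nonzero coefficients share the same sign, |p(1)| = 13 = M_tri(1); the triangle bound is attained at z = 1, so in fact M(r) = 13.

M_tri(1) = 13; |p(1)| = 13; equality at z=1: yes.


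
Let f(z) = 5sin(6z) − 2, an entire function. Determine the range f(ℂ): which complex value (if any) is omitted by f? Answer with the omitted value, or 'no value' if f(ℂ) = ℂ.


Little Picard bounds the complement of f(ℂ) to at most one point.
sin is entire and surjective onto ℂ: for every w ∈ ℂ, sin(ζ) = w has a solution ζ ∈ ℂ (e.g., via the complex inverse arcsin). With ζ = 6z this gives z = ζ/(6). Then 5·sin(6z) takes every value in 5·ℂ = ℂ, and adding -2 is a bijection of ℂ. So f is surjective and omits no value. (Note: only on the real line is sin bounded by [−1, 1].)

Omitted value: no value.


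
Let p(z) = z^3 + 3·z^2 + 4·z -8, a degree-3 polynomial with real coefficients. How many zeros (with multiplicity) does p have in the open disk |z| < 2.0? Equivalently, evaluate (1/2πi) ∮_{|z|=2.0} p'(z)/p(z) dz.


The zeros of p are: 1, (-2 + 2i), (-2 - 2i).
Their magnitudes are: 1, 2.828, 2.828.
Zeros with |z| < R = 2.0: 1.
Count = 1.
By the argument principle, (1/2πi) ∮_{|z|=R} p'(z)/p(z) dz equals exactly this count.

Number of zeros inside |z| < 2.0: 1.


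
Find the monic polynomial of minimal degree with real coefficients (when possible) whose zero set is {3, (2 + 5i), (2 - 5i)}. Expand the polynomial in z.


The polynomial is p(z) = ∏_{α ∈ S} (z − α), where S = {3, (2 + 5i), (2 - 5i)}.
Expanding the product yields: p(z) = z^3 -7·z^2 + 41·z -87.
Note conjugate pairs combine to real quadratics: (z − (2+5i))(z − (2−5i)) = z² − 4z + 29.
The resulting polynomial has degree 3 and real coefficients as required.

p(z) = z^3 -7·z^2 + 41·z -87.


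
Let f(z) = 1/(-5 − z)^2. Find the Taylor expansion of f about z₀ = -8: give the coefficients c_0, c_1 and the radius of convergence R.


Let w = z − z₀, so z = z₀ + w.
Then -5 − z = -5 − (z₀ + w) = (-5 − z₀) − w = 3 − w.
f(z) = 1/(3 − w)^2 = (1/(3)^2) · (1 − w/(3))^{−2}.
By the binomial series (1−u)^{−2} = Σ_{n≥0} C(n+1, 1) u^n for |u|<1, with u = w/(3):
  c_n = C(n+1, 1) / (3)^(n+2).
  c_0 = 1/(3)^2 = 1/9.
  c_1 = 2/(3)^3 = 2/27.
The series is valid for |w/d| < 1, i.e. |z − z₀| < |d|.
Radius of convergence: R = |-5 − z₀| = |3| = 3 (distance from z₀ to the singularity z = -5).

c_0 = 1/9, c_1 = 2/27; R = 3.


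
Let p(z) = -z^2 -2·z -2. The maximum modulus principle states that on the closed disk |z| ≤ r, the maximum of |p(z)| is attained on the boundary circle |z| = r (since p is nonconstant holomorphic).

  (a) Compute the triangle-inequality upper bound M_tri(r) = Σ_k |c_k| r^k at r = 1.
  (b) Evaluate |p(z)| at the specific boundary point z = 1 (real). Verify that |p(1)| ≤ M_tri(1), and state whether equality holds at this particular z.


Coefficients: c_0 = -2, c_1 = -2, c_2 = -1. Radius r = 1.
Part (a). Triangle bound: M_tri(r) = Σ_k |c_k| r^k
  = |-2|·1^0 + |-2|·1^1 + |-1|·1^2
  = 2 + 2 + 1 = 5.
This bounds M(r) := max_{|z|=r} |p(z)| from above; equality holds iff all terms c_k z^k can be made to align in phase at a single z on |z|=r.
Part (b). At z = 1 (real, on the circle |z| = r):
  p(1) = (-2)·1^0 + (-2)·1^1 + (-1)·1^2 = -5.
  |p(1)| = 5.
Since all nonzero coefficients share the same sign, |p(1)| = 5 = M_tri(1); the triangle bound is attained at z = 1, so in fact M(r) = 5.

M_tri(1) = 5; |p(1)| = 5; equality at z=1: yes.


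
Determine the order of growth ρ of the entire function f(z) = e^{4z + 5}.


|e^{4z + 5}| = e^{Re(4·z) + 5} ≤ e^{4|z|^1 + 5} = e^{4r^1 + 5} on |z| = r, so ρ ≤ 1. Choosing z on |z|=r so that 4·z is real positive (always possible by picking arg z appropriately) gives |f(z)| = e^{4r^1 + 5}, matching the bound. The additive constant 5 does not affect log log M(r) ~ 1·log r. Hence ρ = 1.
Therefore ρ = 1.

Order ρ = 1.


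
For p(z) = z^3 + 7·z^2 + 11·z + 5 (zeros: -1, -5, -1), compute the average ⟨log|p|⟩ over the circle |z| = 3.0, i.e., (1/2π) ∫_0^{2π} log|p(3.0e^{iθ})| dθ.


Zeros: -5, -1, -1; r = 3.0.
Inside |z| < r: -1, -1. Outside (|z| ≥ r): -5.
p(0) = 5, so log|p(0)| = log(5) = 1.6094.
Apply Jensen: I(r) = log|p(0)| + Σ_k log(r/|z_k|), summed over zeros inside |z| < r.
  log(r/|z_k|) for z_k = -1: log(3.0/1) = 1.0986
  log(r/|z_k|) for z_k = -1: log(3.0/1) = 1.0986
  Outside zeros (-5) contribute nothing to the Jensen sum.
Sum over inside zeros: 2.1972.
I(r) = log|p(0)| + (inside sum) = 1.6094 + 2.1972 = 3.8067.
Note: since some zeros are outside |z| ≤ r, the simplified n·log(r) form does NOT apply — only the inside zeros contribute.

I(r) ≈ 3.8067.


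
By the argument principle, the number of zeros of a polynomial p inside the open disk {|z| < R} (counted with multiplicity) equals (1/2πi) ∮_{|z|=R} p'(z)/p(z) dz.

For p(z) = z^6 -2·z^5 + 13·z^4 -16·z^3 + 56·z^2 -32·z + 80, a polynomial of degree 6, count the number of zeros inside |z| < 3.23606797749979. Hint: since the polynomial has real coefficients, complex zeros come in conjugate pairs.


The zeros of p are: (1 + 2i), (1 - 2i), (0 + 2i), (0 - 2i), (0 + 2i), (0 - 2i).
Their magnitudes are: 2.236, 2.236, 2, 2, 2, 2.
Zeros with |z| < R = 3.23606797749979: (1 + 2i), (1 - 2i), (0 + 2i), (0 - 2i), (0 + 2i), (0 - 2i).
Count = 6.
By the argument principle, (1/2πi) ∮_{|z|=R} p'(z)/p(z) dz equals exactly this count.

Number of zeros inside |z| < 3.23606797749979: 6.


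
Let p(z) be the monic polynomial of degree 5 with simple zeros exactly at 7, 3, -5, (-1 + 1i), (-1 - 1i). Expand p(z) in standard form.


The polynomial is p(z) = ∏_{α ∈ S} (z − α), where S = {7, 3, -5, (-1 + 1i), (-1 - 1i)}.
Expanding the product yields: p(z) = z^5 -3·z^4 -37·z^3 + 37·z^2 + 152·z + 210.
Note conjugate pairs combine to real quadratics: (z − (-1+1i))(z − (-1−1i)) = z² + 2z + 2.
The resulting polynomial has degree 5 and real coefficients as required.

p(z) = z^5 -3·z^4 -37·z^3 + 37·z^2 + 152·z + 210.


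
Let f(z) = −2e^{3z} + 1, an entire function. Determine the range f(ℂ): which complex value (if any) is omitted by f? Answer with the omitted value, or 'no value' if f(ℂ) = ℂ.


Little Picard bounds the complement of f(ℂ) to at most one point.
e^{3z} is never zero on ℂ, so -2·e^{3z} takes every value in ℂ ∖ {0}. Adding 1 shifts the range to ℂ ∖ {1}. Thus f omits exactly the value 1.

Omitted value: 1.


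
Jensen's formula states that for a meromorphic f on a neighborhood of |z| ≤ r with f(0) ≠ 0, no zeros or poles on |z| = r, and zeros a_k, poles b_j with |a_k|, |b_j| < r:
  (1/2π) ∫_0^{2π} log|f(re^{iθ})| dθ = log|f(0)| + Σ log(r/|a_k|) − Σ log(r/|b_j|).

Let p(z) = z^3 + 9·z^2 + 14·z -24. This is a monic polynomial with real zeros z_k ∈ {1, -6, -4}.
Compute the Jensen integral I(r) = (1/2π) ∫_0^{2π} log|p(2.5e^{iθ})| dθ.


Zeros: -6, -4, 1; r = 2.5.
Inside |z| < r: 1. Outside (|z| ≥ r): -6, -4.
p(0) = -24, so log|p(0)| = log(24) = 3.1781.
Apply Jensen: I(r) = log|p(0)| + Σ_k log(r/|z_k|), summed over zeros inside |z| < r.
  log(r/|z_k|) for z_k = 1: log(2.5/1) = 0.9163
  Outside zeros (-6, -4) contribute nothing to the Jensen sum.
Sum over inside zeros: 0.9163.
I(r) = log|p(0)| + (inside sum) = 3.1781 + 0.9163 = 4.0943.
Note: since some zeros are outside |z| ≤ r, the simplified n·log(r) form does NOT apply — only the inside zeros contribute.

I(r) ≈ 4.0943.


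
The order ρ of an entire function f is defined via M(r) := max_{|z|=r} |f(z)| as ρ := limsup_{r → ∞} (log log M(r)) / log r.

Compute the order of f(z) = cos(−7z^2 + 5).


Write cos(w) = (e^{iw} ± e^{−iw})/(2 or 2i), so |cos(w)| ≤ e^{|w|}. With w = −7z^2 + 5, |w| ≤ 7r^2 + 5 on |z|=r, giving M(r) ≤ e^{7r^2 + 5} and ρ ≤ 2. For the lower bound, choose z on |z|=r with -7z^2 purely imaginary of modulus 7r^2; then |cos(−7z^2 + 5)| grows like e^{7r^2}/2, so ρ ≥ 2. Hence ρ = 2.
Therefore ρ = 2.

Order ρ = 2.


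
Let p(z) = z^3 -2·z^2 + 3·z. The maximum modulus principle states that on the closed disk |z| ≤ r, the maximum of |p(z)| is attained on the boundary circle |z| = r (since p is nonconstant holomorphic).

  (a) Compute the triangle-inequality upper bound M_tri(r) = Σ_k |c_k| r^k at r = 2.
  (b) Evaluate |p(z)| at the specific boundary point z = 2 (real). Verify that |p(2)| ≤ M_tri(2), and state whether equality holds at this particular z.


Coefficients: c_0 = 0, c_1 = 3, c_2 = -2, c_3 = 1. Radius r = 2.
Part (a). Triangle bound: M_tri(r) = Σ_k |c_k| r^k
  = |0|·2^0 + |3|·2^1 + |-2|·2^2 + |1|·2^3
  = 0 + 6 + 8 + 8 = 22.
This bounds M(r) := max_{|z|=r} |p(z)| from above; equality holds iff all terms c_k z^k can be made to align in phase at a single z on |z|=r.
Part (b). At z = 2 (real, on the circle |z| = r):
  p(2) = (0)·2^0 + (3)·2^1 + (-2)·2^2 + (1)·2^3 = 6.
  |p(2)| = 6.
Check: |p(2)| = 6 ≤ 22 = M_tri(2). ✓ Equality does not hold at z = 2 (the coefficients have mixed signs, so the terms do not all align in phase there).

M_tri(2) = 22; |p(2)| = 6; equality at z=2: no.


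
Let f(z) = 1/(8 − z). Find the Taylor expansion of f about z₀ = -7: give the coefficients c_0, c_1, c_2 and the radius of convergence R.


Let w = z − z₀, so z = z₀ + w.
Then 8 − z = 8 − (z₀ + w) = (8 − z₀) − w = 15 − w.
f(z) = 1/(15 − w) = (1/(15)) · 1/(1 − w/(15)) = Σ_{n≥0} w^n / (15)^(n+1).
So c_n = 1/(15)^(n+1):
  c_0 = 1/(15)^1 = 1/15.
  c_1 = 1/(15)^2 = 1/225.
  c_2 = 1/(15)^3 = 1/3375.
The series is valid for |w/d| < 1, i.e. |z − z₀| < |d|.
Radius of convergence: R = |8 − z₀| = |15| = 15 (distance from z₀ to the singularity z = 8).

c_0 = 1/15, c_1 = 1/225, c_2 = 1/3375; R = 15.


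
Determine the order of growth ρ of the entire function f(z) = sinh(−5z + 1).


sinh(w) is a linear combination of e^{iw} and e^{−iw} (or e^w, e^{−w} in the hyperbolic case), so |sinh(w)| ≤ e^{|w|}. With w = −5z + 1, |w| ≤ 5|z| + 1 = 5r + 1 on |z| = r, giving M(r) ≤ e^{5r + 1}, so ρ ≤ 1. On a suitable ray (z = it for sin/cos; z = t for sinh/cosh, t real → ∞), |sinh(−5z + 1)| grows like e^{5|t|}/2, so ρ ≥ 1. Hence ρ = 1.
Therefore ρ = 1.

Order ρ = 1.


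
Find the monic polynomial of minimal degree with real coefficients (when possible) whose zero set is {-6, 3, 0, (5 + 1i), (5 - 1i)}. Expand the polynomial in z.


The polynomial is p(z) = ∏_{α ∈ S} (z − α), where S = {-6, 3, 0, (5 + 1i), (5 - 1i)}.
Expanding the product yields: p(z) = z^5 -7·z^4 -22·z^3 + 258·z^2 -468·z.
Note conjugate pairs combine to real quadratics: (z − (5+1i))(z − (5−1i)) = z² − 10z + 26.
The resulting polynomial has degree 5 and real coefficients as required.

p(z) = z^5 -7·z^4 -22·z^3 + 258·z^2 -468·z.


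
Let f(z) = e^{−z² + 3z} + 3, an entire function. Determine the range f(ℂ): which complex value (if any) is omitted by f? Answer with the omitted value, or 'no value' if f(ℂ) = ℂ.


Little Picard bounds the complement of f(ℂ) to at most one point.
The exponent g(z) = −z² + 3z is a nonconstant polynomial, hence surjective onto ℂ. So e^{g(z)} takes every value in {e^w : w ∈ ℂ} = ℂ ∖ {0}. Adding 3 shifts the range to ℂ ∖ {3}. f omits exactly 3.

Omitted value: 3.


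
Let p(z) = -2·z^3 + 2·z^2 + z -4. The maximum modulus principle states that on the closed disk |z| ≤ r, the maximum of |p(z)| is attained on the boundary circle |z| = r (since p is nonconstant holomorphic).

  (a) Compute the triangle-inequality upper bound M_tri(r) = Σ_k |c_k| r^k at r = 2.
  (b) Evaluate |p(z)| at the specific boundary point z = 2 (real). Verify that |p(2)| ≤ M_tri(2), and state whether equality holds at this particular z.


Coefficients: c_0 = -4, c_1 = 1, c_2 = 2, c_3 = -2. Radius r = 2.
Part (a). Triangle bound: M_tri(r) = Σ_k |c_k| r^k
  = |-4|·2^0 + |1|·2^1 + |2|·2^2 + |-2|·2^3
  = 4 + 2 + 8 + 16 = 30.
This bounds M(r) := max_{|z|=r} |p(z)| from above; equality holds iff all terms c_k z^k can be made to align in phase at a single z on |z|=r.
Part (b). At z = 2 (real, on the circle |z| = r):
  p(2) = (-4)·2^0 + (1)·2^1 + (2)·2^2 + (-2)·2^3 = -10.
  |p(2)| = 10.
Check: |p(2)| = 10 ≤ 30 = M_tri(2). ✓ Equality does not hold at z = 2 (the coefficients have mixed signs, so the terms do not all align in phase there).

M_tri(2) = 30; |p(2)| = 10; equality at z=2: no.


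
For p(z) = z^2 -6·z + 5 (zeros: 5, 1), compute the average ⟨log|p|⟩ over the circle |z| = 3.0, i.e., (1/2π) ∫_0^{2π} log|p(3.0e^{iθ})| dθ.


Zeros: 1, 5; r = 3.0.
Inside |z| < r: 1. Outside (|z| ≥ r): 5.
p(0) = 5, so log|p(0)| = log(5) = 1.6094.
Apply Jensen: I(r) = log|p(0)| + Σ_k log(r/|z_k|), summed over zeros inside |z| < r.
  log(r/|z_k|) for z_k = 1: log(3.0/1) = 1.0986
  Outside zeros (5) contribute nothing to the Jensen sum.
Sum over inside zeros: 1.0986.
I(r) = log|p(0)| + (inside sum) = 1.6094 + 1.0986 = 2.7081.
Note: since some zeros are outside |z| ≤ r, the simplified n·log(r) form does NOT apply — only the inside zeros contribute.

I(r) ≈ 2.7081.


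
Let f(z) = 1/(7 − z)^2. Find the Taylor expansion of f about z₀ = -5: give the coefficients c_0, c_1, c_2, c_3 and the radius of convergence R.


Let w = z − z₀, so z = z₀ + w.
Then 7 − z = 7 − (z₀ + w) = (7 − z₀) − w = 12 − w.
f(z) = 1/(12 − w)^2 = (1/(12)^2) · (1 − w/(12))^{−2}.
By the binomial series (1−u)^{−2} = Σ_{n≥0} C(n+1, 1) u^n for |u|<1, with u = w/(12):
  c_n = C(n+1, 1) / (12)^(n+2).
  c_0 = 1/(12)^2 = 1/144.
  c_1 = 2/(12)^3 = 1/864.
  c_2 = 3/(12)^4 = 1/6912.
  c_3 = 4/(12)^5 = 1/62208.
The series is valid for |w/d| < 1, i.e. |z − z₀| < |d|.
Radius of convergence: R = |7 − z₀| = |12| = 12 (distance from z₀ to the singularity z = 7).

c_0 = 1/144, c_1 = 1/864, c_2 = 1/6912, c_3 = 1/62208; R = 12.


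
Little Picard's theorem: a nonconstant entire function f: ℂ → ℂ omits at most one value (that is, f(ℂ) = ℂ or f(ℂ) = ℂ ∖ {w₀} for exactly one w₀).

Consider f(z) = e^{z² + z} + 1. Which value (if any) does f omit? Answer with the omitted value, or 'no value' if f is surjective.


Little Picard bounds the complement of f(ℂ) to at most one point.
The exponent g(z) = z² + z is a nonconstant polynomial, hence surjective onto ℂ. So e^{g(z)} takes every value in {e^w : w ∈ ℂ} = ℂ ∖ {0}. Adding 1 shifts the range to ℂ ∖ {1}. f omits exactly 1.

Omitted value: 1.


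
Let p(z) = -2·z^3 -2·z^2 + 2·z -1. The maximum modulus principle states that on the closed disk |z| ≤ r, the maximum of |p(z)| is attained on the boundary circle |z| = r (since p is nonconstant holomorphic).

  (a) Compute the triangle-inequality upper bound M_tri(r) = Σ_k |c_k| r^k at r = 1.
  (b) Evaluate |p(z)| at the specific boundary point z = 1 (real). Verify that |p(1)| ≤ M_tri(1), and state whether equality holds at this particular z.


Coefficients: c_0 = -1, c_1 = 2, c_2 = -2, c_3 = -2. Radius r = 1.
Part (a). Triangle bound: M_tri(r) = Σ_k |c_k| r^k
  = |-1|·1^0 + |2|·1^1 + |-2|·1^2 + |-2|·1^3
  = 1 + 2 + 2 + 2 = 7.
This bounds M(r) := max_{|z|=r} |p(z)| from above; equality holds iff all terms c_k z^k can be made to align in phase at a single z on |z|=r.
Part (b). At z = 1 (real, on the circle |z| = r):
  p(1) = (-1)·1^0 + (2)·1^1 + (-2)·1^2 + (-2)·1^3 = -3.
  |p(1)| = 3.
Check: |p(1)| = 3 ≤ 7 = M_tri(1). ✓ Equality does not hold at z = 1 (the coefficients have mixed signs, so the terms do not all align in phase there).

M_tri(1) = 7; |p(1)| = 3; equality at z=1: no.


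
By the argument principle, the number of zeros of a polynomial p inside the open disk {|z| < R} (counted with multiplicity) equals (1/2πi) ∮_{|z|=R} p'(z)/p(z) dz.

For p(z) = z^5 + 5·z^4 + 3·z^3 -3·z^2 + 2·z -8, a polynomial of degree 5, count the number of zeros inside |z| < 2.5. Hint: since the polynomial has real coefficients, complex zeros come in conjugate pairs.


The zeros of p are: (0 + 1i), (0 - 1i), -2, 1, -4.
Their magnitudes are: 1, 1, 2, 1, 4.
Zeros with |z| < R = 2.5: (0 + 1i), (0 - 1i), -2, 1.
Count = 4.
By the argument principle, (1/2πi) ∮_{|z|=R} p'(z)/p(z) dz equals exactly this count.

Number of zeros inside |z| < 2.5: 4.


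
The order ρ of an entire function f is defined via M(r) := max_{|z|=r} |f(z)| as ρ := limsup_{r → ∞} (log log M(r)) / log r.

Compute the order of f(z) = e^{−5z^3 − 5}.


|e^{−5z^3 − 5}| = e^{Re(-5·z^3) + -5} ≤ e^{5|z|^3 + -5} = e^{5r^3 + -5} on |z| = r, so ρ ≤ 3. Choosing z on |z|=r so that -5·z^3 is real positive (always possible by picking arg z appropriately) gives |f(z)| = e^{5r^3 + -5}, matching the bound. The additive constant -5 does not affect log log M(r) ~ 3·log r. Hence ρ = 3.
Therefore ρ = 3.

Order ρ = 3.


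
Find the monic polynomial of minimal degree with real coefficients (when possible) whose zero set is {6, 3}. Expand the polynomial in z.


The polynomial is p(z) = ∏_{α ∈ S} (z − α), where S = {6, 3}.
Expanding the product yields: p(z) = z^2 -9·z + 18.
The resulting polynomial has degree 2 and real coefficients as required.

p(z) = z^2 -9·z + 18.


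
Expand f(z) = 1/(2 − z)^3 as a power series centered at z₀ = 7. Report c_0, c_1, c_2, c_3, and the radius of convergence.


Let w = z − z₀, so z = z₀ + w.
Then 2 − z = 2 − (z₀ + w) = (2 − z₀) − w = -5 − w.
f(z) = 1/(-5 − w)^3 = (1/(-5)^3) · (1 − w/(-5))^{−3}.
By the binomial series (1−u)^{−3} = Σ_{n≥0} C(n+2, 2) u^n for |u|<1, with u = w/(-5):
  c_n = C(n+2, 2) / (-5)^(n+3).
  c_0 = 1/(-5)^3 = -1/125.
  c_1 = 3/(-5)^4 = 3/625.
  c_2 = 6/(-5)^5 = -6/3125.
  c_3 = 10/(-5)^6 = 2/3125.
The series is valid for |w/d| < 1, i.e. |z − z₀| < |d|.
Radius of convergence: R = |2 − z₀| = |-5| = 5 (distance from z₀ to the singularity z = 2).

c_0 = -1/125, c_1 = 3/625, c_2 = -6/3125, c_3 = 2/3125; R = 5.


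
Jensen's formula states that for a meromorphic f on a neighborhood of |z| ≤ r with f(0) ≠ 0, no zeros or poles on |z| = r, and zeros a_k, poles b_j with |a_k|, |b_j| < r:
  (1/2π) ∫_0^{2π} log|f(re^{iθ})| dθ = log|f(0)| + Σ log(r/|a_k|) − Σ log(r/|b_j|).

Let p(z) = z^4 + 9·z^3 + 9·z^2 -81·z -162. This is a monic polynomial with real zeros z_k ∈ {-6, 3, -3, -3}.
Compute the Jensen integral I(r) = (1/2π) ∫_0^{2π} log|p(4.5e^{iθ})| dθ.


Zeros: -6, -3, -3, 3; r = 4.5.
Inside |z| < r: -3, -3, 3. Outside (|z| ≥ r): -6.
p(0) = -162, so log|p(0)| = log(162) = 5.0876.
Apply Jensen: I(r) = log|p(0)| + Σ_k log(r/|z_k|), summed over zeros inside |z| < r.
  log(r/|z_k|) for z_k = 3: log(4.5/3) = 0.4055
  log(r/|z_k|) for z_k = -3: log(4.5/3) = 0.4055
  log(r/|z_k|) for z_k = -3: log(4.5/3) = 0.4055
  Outside zeros (-6) contribute nothing to the Jensen sum.
Sum over inside zeros: 1.2164.
I(r) = log|p(0)| + (inside sum) = 5.0876 + 1.2164 = 6.3040.
Note: since some zeros are outside |z| ≤ r, the simplified n·log(r) form does NOT apply — only the inside zeros contribute.

I(r) ≈ 6.3040.


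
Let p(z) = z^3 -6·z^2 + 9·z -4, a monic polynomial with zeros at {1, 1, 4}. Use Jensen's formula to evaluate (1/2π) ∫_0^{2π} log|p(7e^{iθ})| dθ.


Zeros: 1, 1, 4; r = 7.
Inside |z| < r: 1, 1, 4. Outside (|z| ≥ r): ∅.
p(0) = -4, so log|p(0)| = log(4) = 1.3863.
Apply Jensen: I(r) = log|p(0)| + Σ_k log(r/|z_k|), summed over zeros inside |z| < r.
  log(r/|z_k|) for z_k = 1: log(7/1) = 1.9459
  log(r/|z_k|) for z_k = 1: log(7/1) = 1.9459
  log(r/|z_k|) for z_k = 4: log(7/4) = 0.5596
Sum over inside zeros: 4.4514.
I(r) = log|p(0)| + (inside sum) = 1.3863 + 4.4514 = 5.8377.
Closed form (all zeros inside, monic): I(r) = n·log(r) = 3·log(7) = 5.8377. ✓

I(r) ≈ 5.8377.


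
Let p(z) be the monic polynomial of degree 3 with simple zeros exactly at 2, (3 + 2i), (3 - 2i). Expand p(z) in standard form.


The polynomial is p(z) = ∏_{α ∈ S} (z − α), where S = {2, (3 + 2i), (3 - 2i)}.
Expanding the product yields: p(z) = z^3 -8·z^2 + 25·z -26.
Note conjugate pairs combine to real quadratics: (z − (3+2i))(z − (3−2i)) = z² − 6z + 13.
The resulting polynomial has degree 3 and real coefficients as required.

p(z) = z^3 -8·z^2 + 25·z -26.


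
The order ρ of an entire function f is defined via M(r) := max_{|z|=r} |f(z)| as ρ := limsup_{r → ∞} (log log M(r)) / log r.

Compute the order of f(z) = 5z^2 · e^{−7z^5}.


M(r) = max_{|z|=r} |5|·|z|^2·|e^{−7z^5}| = 5·r^2 · e^{7r^5} (the factors attain their maxima compatibly on |z|=r). Then log M(r) = log 5 + 2·log r + 7r^5, dominated by the last term, so log log M(r) ~ 5·log r. The polynomial factor 5z^2 contributes only a log r term and does not affect the order. ρ = 5.
Therefore ρ = 5.

Order ρ = 5.


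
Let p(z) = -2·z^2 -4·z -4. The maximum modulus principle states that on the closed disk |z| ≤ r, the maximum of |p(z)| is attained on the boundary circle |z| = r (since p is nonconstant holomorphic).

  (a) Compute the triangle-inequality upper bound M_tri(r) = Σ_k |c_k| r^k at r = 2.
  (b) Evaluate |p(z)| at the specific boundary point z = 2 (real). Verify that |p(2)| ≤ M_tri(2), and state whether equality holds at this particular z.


Coefficients: c_0 = -4, c_1 = -4, c_2 = -2. Radius r = 2.
Part (a). Triangle bound: M_tri(r) = Σ_k |c_k| r^k
  = |-4|·2^0 + |-4|·2^1 + |-2|·2^2
  = 4 + 8 + 8 = 20.
This bounds M(r) := max_{|z|=r} |p(z)| from above; equality holds iff all terms c_k z^k can be made to align in phase at a single z on |z|=r.
Part (b). At z = 2 (real, on the circle |z| = r):
  p(2) = (-4)·2^0 + (-4)·2^1 + (-2)·2^2 = -20.
  |p(2)| = 20.
Since all nonzero coefficients share the same sign, |p(2)| = 20 = M_tri(2); the triangle bound is attained at z = 2, so in fact M(r) = 20.

M_tri(2) = 20; |p(2)| = 20; equality at z=2: yes.


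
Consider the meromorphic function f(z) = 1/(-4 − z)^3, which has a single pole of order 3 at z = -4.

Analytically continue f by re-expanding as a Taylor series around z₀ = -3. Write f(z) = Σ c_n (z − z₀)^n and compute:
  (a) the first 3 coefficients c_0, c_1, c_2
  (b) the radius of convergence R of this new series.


Let w = z − z₀, so z = z₀ + w.
Then -4 − z = -4 − (z₀ + w) = (-4 − z₀) − w = -1 − w.
f(z) = 1/(-1 − w)^3 = (1/(-1)^3) · (1 − w/(-1))^{−3}.
By the binomial series (1−u)^{−3} = Σ_{n≥0} C(n+2, 2) u^n for |u|<1, with u = w/(-1):
  c_n = C(n+2, 2) / (-1)^(n+3).
  c_0 = 1/(-1)^3 = -1.
  c_1 = 3/(-1)^4 = 3.
  c_2 = 6/(-1)^5 = -6.
The series is valid for |w/d| < 1, i.e. |z − z₀| < |d|.
Radius of convergence: R = |-4 − z₀| = |-1| = 1 (distance from z₀ to the singularity z = -4).

c_0 = -1, c_1 = 3, c_2 = -6; R = 1.


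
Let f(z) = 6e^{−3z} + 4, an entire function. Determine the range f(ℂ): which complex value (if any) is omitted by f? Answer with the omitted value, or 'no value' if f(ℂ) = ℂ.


Little Picard bounds the complement of f(ℂ) to at most one point.
e^{−3z} is never zero on ℂ, so 6·e^{−3z} takes every value in ℂ ∖ {0}. Adding 4 shifts the range to ℂ ∖ {4}. Thus f omits exactly the value 4.

Omitted value: 4.


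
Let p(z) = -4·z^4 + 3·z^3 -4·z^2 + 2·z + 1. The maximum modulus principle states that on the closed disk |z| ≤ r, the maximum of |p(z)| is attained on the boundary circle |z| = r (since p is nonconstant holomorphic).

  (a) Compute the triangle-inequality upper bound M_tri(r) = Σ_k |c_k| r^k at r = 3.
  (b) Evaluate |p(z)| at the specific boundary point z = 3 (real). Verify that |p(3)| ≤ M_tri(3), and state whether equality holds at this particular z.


Coefficients: c_0 = 1, c_1 = 2, c_2 = -4, c_3 = 3, c_4 = -4. Radius r = 3.
Part (a). Triangle bound: M_tri(r) = Σ_k |c_k| r^k
  = |1|·3^0 + |2|·3^1 + |-4|·3^2 + |3|·3^3 + |-4|·3^4
  = 1 + 6 + 36 + 81 + 324 = 448.
This bounds M(r) := max_{|z|=r} |p(z)| from above; equality holds iff all terms c_k z^k can be made to align in phase at a single z on |z|=r.
Part (b). At z = 3 (real, on the circle |z| = r):
  p(3) = (1)·3^0 + (2)·3^1 + (-4)·3^2 + (3)·3^3 + (-4)·3^4 = -272.
  |p(3)| = 272.
Check: |p(3)| = 272 ≤ 448 = M_tri(3). ✓ Equality does not hold at z = 3 (the coefficients have mixed signs, so the terms do not all align in phase there).

M_tri(3) = 448; |p(3)| = 272; equality at z=3: no.
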